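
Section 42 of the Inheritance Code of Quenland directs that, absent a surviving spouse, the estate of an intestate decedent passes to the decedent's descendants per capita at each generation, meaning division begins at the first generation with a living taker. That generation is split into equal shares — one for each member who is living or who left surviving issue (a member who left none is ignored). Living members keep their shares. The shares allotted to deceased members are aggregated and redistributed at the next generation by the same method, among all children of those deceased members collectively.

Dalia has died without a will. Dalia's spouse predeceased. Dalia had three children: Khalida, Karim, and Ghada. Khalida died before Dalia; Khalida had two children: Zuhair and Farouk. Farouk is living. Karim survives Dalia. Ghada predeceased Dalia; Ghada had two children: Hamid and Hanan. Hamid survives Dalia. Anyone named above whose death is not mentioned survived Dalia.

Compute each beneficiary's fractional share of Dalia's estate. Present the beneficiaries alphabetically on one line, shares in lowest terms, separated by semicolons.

Farouk 1/6; Hamid 1/6; Hanan 1/6; Karim 1/3; Zuhair 1/6

There is no surviving spouse, so the entire estate passes to Dalia's descendants per capita at each generation.
At generation 1 (Khalida, Karim, Ghada) there are 3 shares of (1)/3 = 1/3 each.
Living: Karim — each takes 1/3.
Deceased: Khalida and Ghada. Their combined 2/3 is pooled and carried to generation 2.
At generation 2 (Zuhair, Farouk, Hamid, Hanan) there are 4 shares of (2/3)/4 = 1/6 each.
Living: Zuhair, Farouk, Hamid, and Hanan — each takes 1/6.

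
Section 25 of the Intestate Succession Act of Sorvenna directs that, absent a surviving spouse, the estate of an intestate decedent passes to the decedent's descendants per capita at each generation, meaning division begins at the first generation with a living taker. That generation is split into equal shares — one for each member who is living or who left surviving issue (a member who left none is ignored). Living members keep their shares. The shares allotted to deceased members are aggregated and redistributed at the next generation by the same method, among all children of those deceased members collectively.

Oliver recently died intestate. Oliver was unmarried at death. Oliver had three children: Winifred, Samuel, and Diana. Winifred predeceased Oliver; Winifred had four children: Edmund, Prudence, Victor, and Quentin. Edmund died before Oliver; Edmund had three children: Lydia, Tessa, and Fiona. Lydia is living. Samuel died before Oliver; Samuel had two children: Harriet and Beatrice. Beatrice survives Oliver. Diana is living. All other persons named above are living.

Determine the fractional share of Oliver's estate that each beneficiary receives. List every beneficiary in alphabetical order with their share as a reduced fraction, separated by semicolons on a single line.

Beatrice 1/9; Diana 1/3; Fiona 1/27; Harriet 1/9; Lydia 1/27; Prudence 1/9; Quentin 1/9; Tessa 1/27; Victor 1/9

There is no surviving spouse, so the entire estate passes to Oliver's descendants per capita at each generation.
At generation 1 (Winifred, Samuel, Diana) there are 3 shares of (1)/3 = 1/3 each.
Living: Diana — each takes 1/3.
Deceased: Winifred and Samuel. Their combined 2/3 is pooled and carried to generation 2.
At generation 2 (Edmund, Prudence, Victor, Quentin, Harriet, Beatrice) there are 6 shares of (2/3)/6 = 1/9 each.
Living: Prudence, Victor, Quentin, Harriet, and Beatrice — each takes 1/9.
Deceased: Edmund. That 1/9 share is carried to generation 3.
At generation 3 (Lydia, Tessa, Fiona) there are 3 shares of (1/9)/3 = 1/27 each.
Living: Lydia, Tessa, and Fiona — each takes 1/27.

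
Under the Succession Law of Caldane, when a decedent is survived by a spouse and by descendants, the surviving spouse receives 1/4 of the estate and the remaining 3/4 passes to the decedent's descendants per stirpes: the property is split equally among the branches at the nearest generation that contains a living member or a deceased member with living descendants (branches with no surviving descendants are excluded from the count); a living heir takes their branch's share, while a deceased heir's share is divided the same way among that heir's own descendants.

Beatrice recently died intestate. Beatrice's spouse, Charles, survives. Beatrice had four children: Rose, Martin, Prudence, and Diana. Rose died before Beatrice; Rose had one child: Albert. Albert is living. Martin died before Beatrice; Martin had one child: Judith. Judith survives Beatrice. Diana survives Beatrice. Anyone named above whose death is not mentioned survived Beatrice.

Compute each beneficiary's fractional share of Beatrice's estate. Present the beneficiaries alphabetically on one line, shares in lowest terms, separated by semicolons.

Albert 3/16; Charles 1/4; Diana 3/16; Judith 3/16; Prudence 3/16

Charles, as surviving spouse, takes 1/4.
The remaining 3/4 passes to Beatrice's descendants per stirpes.
The 3/4 is divided into 4 equal shares of 3/16 among Rose, Martin, Prudence, Diana.
Rose predeceased; the 3/16 allotted to Rose's branch passes to Rose's issue by representation.
Albert is the sole taker at this level and receives the full 3/16.
Martin predeceased; the 3/16 allotted to Martin's branch passes to Martin's issue by representation.
Judith is the sole taker at this level and receives the full 3/16.
Prudence is living and takes 3/16.
Diana is living and takes 3/16.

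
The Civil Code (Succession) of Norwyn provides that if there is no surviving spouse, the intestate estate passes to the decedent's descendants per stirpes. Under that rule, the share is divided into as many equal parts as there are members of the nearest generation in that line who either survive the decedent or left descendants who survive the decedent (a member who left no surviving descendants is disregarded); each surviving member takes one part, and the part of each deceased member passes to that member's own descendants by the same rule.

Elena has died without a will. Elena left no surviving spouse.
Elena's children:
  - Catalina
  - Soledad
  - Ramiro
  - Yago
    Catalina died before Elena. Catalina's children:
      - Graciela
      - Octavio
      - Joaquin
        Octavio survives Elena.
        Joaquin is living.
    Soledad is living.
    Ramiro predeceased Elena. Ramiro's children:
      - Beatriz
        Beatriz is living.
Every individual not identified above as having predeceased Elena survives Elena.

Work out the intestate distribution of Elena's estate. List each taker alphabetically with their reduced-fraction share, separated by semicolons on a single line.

There is no surviving spouse, so the entire estate passes to Elena's descendants per stirpes.
The estate is divided into 4 equal shares of 1/4 among Catalina, Soledad, Ramiro, Yago.
Catalina predeceased; the 1/4 allotted to Catalina's branch passes to Catalina's issue by representation.
The 1/4 is divided into 3 equal shares of 1/12 among Graciela, Octavio, Joaquin.
Graciela is living and takes 1/12.
Octavio is living and takes 1/12.
Joaquin is living and takes 1/12.
Soledad is living and takes 1/4.
Ramiro predeceased; the 1/4 allotted to Ramiro's branch passes to Ramiro's issue by representation.
Beatriz is the sole taker at this level and receives the full 1/4.
Yago is living and takes 1/4.

Beatriz 1/4; Graciela 1/12; Joaquin 1/12; Octavio 1/12; Soledad 1/4; Yago 1/4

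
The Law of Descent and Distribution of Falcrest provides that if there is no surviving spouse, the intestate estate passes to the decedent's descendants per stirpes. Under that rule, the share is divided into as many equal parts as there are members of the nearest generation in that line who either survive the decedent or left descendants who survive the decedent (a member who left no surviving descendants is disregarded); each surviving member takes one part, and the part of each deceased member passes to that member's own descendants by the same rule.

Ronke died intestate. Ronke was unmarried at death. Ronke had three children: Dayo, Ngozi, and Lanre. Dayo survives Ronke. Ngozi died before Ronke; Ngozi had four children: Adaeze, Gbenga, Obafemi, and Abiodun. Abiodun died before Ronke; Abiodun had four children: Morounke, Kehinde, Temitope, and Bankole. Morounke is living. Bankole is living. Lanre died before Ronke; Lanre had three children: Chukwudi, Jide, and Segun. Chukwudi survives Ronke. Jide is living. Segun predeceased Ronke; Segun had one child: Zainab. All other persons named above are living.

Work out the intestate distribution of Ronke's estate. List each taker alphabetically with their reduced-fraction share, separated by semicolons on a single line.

Adaeze 1/12; Bankole 1/48; Chukwudi 1/9; Dayo 1/3; Gbenga 1/12; Jide 1/9; Kehinde 1/48; Morounke 1/48; Obafemi 1/12; Temitope 1/48; Zainab 1/9

There is no surviving spouse, so the entire estate passes to Ronke's descendants per stirpes.
The estate is divided into 3 equal shares of 1/3 among Dayo, Ngozi, Lanre.
Dayo is living and takes 1/3.
Ngozi predeceased; the 1/3 allotted to Ngozi's branch passes to Ngozi's issue by representation.
The 1/3 is divided into 4 equal shares of 1/12 among Adaeze, Gbenga, Obafemi, Abiodun.
Adaeze is living and takes 1/12.
Gbenga is living and takes 1/12.
Obafemi is living and takes 1/12.
Abiodun predeceased; the 1/12 allotted to Abiodun's branch passes to Abiodun's issue by representation.
The 1/12 is divided into 4 equal shares of 1/48 among Morounke, Kehinde, Temitope, Bankole.
Morounke is living and takes 1/48.
Kehinde is living and takes 1/48.
Temitope is living and takes 1/48.
Bankole is living and takes 1/48.
Lanre predeceased; the 1/3 allotted to Lanre's branch passes to Lanre's issue by representation.
The 1/3 is divided into 3 equal shares of 1/9 among Chukwudi, Jide, Segun.
Chukwudi is living and takes 1/9.
Jide is living and takes 1/9.
Segun predeceased; the 1/9 allotted to Segun's branch passes to Segun's issue by representation.
Zainab is the sole taker at this level and receives the full 1/9.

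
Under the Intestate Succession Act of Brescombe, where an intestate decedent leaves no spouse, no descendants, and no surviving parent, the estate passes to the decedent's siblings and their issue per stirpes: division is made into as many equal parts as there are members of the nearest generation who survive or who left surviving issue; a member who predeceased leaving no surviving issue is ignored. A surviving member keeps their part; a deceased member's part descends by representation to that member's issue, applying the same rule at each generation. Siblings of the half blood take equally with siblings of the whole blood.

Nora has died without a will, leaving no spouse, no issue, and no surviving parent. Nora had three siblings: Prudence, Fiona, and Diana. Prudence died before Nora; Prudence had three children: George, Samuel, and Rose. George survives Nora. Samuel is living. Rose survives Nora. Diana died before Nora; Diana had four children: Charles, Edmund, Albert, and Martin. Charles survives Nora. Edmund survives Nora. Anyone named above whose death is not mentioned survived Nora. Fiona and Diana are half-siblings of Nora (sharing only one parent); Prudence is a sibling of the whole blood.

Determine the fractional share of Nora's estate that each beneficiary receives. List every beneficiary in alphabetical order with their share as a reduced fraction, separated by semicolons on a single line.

Albert 1/12; Charles 1/12; Edmund 1/12; Fiona 1/3; George 1/9; Martin 1/12; Rose 1/9; Samuel 1/9

No spouse, descendants, or parent survives, so the estate passes to Nora's siblings per stirpes.
Half-blood and whole-blood siblings take equally under the stated rule.
The estate is divided into 3 equal shares of 1/3 among Prudence, Fiona, Diana.
Prudence predeceased; the 1/3 allotted to Prudence's branch passes to Prudence's issue by representation.
The 1/3 is divided into 3 equal shares of 1/9 among George, Samuel, Rose.
George is living and takes 1/9.
Samuel is living and takes 1/9.
Rose is living and takes 1/9.
Fiona is living and takes 1/3.
Diana predeceased; the 1/3 allotted to Diana's branch passes to Diana's issue by representation.
The 1/3 is divided into 4 equal shares of 1/12 among Charles, Edmund, Albert, Martin.
Charles is living and takes 1/12.
Edmund is living and takes 1/12.
Albert is living and takes 1/12.
Martin is living and takes 1/12.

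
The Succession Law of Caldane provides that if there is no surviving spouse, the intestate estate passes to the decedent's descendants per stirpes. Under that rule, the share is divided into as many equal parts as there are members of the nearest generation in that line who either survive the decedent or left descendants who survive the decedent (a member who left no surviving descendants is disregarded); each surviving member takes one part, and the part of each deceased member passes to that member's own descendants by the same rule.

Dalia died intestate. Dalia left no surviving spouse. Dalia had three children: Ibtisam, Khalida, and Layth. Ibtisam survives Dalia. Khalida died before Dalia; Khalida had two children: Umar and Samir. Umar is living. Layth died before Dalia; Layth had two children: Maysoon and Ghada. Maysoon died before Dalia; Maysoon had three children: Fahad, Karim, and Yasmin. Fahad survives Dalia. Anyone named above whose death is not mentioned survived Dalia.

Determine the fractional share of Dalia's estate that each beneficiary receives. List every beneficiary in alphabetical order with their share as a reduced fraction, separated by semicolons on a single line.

Fahad 1/18; Ghada 1/6; Ibtisam 1/3; Karim 1/18; Samir 1/6; Umar 1/6; Yasmin 1/18

There is no surviving spouse, so the entire estate passes to Dalia's descendants per stirpes.
The estate is divided into 3 equal shares of 1/3 among Ibtisam, Khalida, Layth.
Ibtisam is living and takes 1/3.
Khalida predeceased; the 1/3 allotted to Khalida's branch passes to Khalida's issue by representation.
The 1/3 is divided into 2 equal shares of 1/6 among Umar, Samir.
Umar is living and takes 1/6.
Samir is living and takes 1/6.
Layth predeceased; the 1/3 allotted to Layth's branch passes to Layth's issue by representation.
The 1/3 is divided into 2 equal shares of 1/6 among Maysoon, Ghada.
Maysoon predeceased; the 1/6 allotted to Maysoon's branch passes to Maysoon's issue by representation.
The 1/6 is divided into 3 equal shares of 1/18 among Fahad, Karim, Yasmin.
Fahad is living and takes 1/18.
Karim is living and takes 1/18.
Yasmin is living and takes 1/18.
Ghada is living and takes 1/6.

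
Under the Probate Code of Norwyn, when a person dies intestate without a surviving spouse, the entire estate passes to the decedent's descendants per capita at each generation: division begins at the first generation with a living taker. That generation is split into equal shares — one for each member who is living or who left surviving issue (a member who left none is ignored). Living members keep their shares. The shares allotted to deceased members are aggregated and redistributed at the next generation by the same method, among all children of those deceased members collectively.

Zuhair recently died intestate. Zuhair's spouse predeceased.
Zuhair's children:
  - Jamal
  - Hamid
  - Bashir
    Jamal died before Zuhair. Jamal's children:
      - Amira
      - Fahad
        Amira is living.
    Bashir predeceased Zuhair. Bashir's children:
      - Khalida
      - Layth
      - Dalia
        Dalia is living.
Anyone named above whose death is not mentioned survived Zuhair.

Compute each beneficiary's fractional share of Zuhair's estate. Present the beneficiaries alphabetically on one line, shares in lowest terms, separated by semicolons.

There is no surviving spouse, so the entire estate passes to Zuhair's descendants per capita at each generation.
At generation 1 (Jamal, Hamid, Bashir) there are 3 shares of (1)/3 = 1/3 each.
Living: Hamid — each takes 1/3.
Deceased: Jamal and Bashir. Their combined 2/3 is pooled and carried to generation 2.
At generation 2 (Amira, Fahad, Khalida, Layth, Dalia) there are 5 shares of (2/3)/5 = 2/15 each.
Living: Amira, Fahad, Khalida, Layth, and Dalia — each takes 2/15.

Amira 2/15; Dalia 2/15; Fahad 2/15; Hamid 1/3; Khalida 2/15; Layth 2/15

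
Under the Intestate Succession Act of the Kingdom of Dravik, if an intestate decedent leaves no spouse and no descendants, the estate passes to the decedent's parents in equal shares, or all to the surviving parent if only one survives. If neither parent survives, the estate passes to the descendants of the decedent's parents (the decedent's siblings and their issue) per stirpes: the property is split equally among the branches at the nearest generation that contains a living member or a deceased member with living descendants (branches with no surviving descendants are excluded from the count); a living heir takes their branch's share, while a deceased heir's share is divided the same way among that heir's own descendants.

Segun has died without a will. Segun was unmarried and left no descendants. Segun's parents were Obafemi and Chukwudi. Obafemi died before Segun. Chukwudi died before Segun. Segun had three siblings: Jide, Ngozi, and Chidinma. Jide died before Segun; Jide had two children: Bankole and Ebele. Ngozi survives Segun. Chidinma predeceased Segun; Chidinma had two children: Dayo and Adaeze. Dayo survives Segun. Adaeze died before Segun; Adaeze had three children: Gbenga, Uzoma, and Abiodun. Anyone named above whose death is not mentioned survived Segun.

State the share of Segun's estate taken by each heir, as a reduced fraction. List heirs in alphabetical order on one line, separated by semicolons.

Abiodun 1/18; Bankole 1/6; Dayo 1/6; Ebele 1/6; Gbenga 1/18; Ngozi 1/3; Uzoma 1/18

Neither parent survives and there are no descendants, so the estate passes to Segun's siblings and their issue per stirpes.
The estate is divided into 3 equal shares of 1/3 among Jide, Ngozi, Chidinma.
Jide predeceased; the 1/3 allotted to Jide's branch passes to Jide's issue by representation.
The 1/3 is divided into 2 equal shares of 1/6 among Bankole, Ebele.
Bankole is living and takes 1/6.
Ebele is living and takes 1/6.
Ngozi is living and takes 1/3.
Chidinma predeceased; the 1/3 allotted to Chidinma's branch passes to Chidinma's issue by representation.
The 1/3 is divided into 2 equal shares of 1/6 among Dayo, Adaeze.
Dayo is living and takes 1/6.
Adaeze predeceased; the 1/6 allotted to Adaeze's branch passes to Adaeze's issue by representation.
The 1/6 is divided into 3 equal shares of 1/18 among Gbenga, Uzoma, Abiodun.
Gbenga is living and takes 1/18.
Uzoma is living and takes 1/18.
Abiodun is living and takes 1/18.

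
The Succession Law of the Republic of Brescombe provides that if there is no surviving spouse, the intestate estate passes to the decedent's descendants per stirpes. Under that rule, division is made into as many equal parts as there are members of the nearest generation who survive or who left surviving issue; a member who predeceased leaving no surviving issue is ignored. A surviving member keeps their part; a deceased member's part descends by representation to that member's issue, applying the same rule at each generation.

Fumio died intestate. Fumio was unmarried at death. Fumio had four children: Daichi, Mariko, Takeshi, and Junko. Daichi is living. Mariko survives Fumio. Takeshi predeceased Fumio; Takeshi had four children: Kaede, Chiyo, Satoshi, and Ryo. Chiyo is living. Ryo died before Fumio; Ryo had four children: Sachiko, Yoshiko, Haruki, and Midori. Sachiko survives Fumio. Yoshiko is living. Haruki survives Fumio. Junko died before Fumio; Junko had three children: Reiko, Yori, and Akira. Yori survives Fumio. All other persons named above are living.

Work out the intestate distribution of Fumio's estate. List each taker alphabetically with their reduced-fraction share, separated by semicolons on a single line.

There is no surviving spouse, so the entire estate passes to Fumio's descendants per stirpes.
The estate is divided into 4 equal shares of 1/4 among Daichi, Mariko, Takeshi, Junko.
Daichi is living and takes 1/4.
Mariko is living and takes 1/4.
Takeshi predeceased; the 1/4 allotted to Takeshi's branch passes to Takeshi's issue by representation.
The 1/4 is divided into 4 equal shares of 1/16 among Kaede, Chiyo, Satoshi, Ryo.
Kaede is living and takes 1/16.
Chiyo is living and takes 1/16.
Satoshi is living and takes 1/16.
Ryo predeceased; the 1/16 allotted to Ryo's branch passes to Ryo's issue by representation.
The 1/16 is divided into 4 equal shares of 1/64 among Sachiko, Yoshiko, Haruki, Midori.
Sachiko is living and takes 1/64.
Yoshiko is living and takes 1/64.
Haruki is living and takes 1/64.
Midori is living and takes 1/64.
Junko predeceased; the 1/4 allotted to Junko's branch passes to Junko's issue by representation.
The 1/4 is divided into 3 equal shares of 1/12 among Reiko, Yori, Akira.
Reiko is living and takes 1/12.
Yori is living and takes 1/12.
Akira is living and takes 1/12.

Akira 1/12; Chiyo 1/16; Daichi 1/4; Haruki 1/64; Kaede 1/16; Mariko 1/4; Midori 1/64; Reiko 1/12; Sachiko 1/64; Satoshi 1/16; Yori 1/12; Yoshiko 1/64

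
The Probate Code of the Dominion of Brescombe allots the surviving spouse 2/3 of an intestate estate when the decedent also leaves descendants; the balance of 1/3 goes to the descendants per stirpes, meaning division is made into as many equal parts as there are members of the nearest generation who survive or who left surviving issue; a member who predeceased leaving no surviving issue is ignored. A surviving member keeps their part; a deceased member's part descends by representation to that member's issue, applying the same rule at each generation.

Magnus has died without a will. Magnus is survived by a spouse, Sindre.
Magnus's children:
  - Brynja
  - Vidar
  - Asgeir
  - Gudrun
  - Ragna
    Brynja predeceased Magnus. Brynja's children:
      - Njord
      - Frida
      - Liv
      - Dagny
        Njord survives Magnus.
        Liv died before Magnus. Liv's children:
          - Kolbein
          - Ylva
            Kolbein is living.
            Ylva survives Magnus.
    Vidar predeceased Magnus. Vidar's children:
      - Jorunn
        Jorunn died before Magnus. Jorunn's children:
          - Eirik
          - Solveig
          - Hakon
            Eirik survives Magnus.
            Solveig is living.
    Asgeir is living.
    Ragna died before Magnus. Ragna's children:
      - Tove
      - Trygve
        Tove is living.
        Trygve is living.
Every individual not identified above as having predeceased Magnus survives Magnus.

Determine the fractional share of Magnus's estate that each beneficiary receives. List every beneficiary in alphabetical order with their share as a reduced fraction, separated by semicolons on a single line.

Asgeir 1/15; Dagny 1/60; Eirik 1/45; Frida 1/60; Gudrun 1/15; Hakon 1/45; Kolbein 1/120; Njord 1/60; Sindre 2/3; Solveig 1/45; Tove 1/30; Trygve 1/30; Ylva 1/120

Sindre, as surviving spouse, takes 2/3.
The remaining 1/3 passes to Magnus's descendants per stirpes.
The 1/3 is divided into 5 equal shares of 1/15 among Brynja, Vidar, Asgeir, Gudrun, Ragna.
Brynja predeceased; the 1/15 allotted to Brynja's branch passes to Brynja's issue by representation.
The 1/15 is divided into 4 equal shares of 1/60 among Njord, Frida, Liv, Dagny.
Njord is living and takes 1/60.
Frida is living and takes 1/60.
Liv predeceased; the 1/60 allotted to Liv's branch passes to Liv's issue by representation.
The 1/60 is divided into 2 equal shares of 1/120 among Kolbein, Ylva.
Kolbein is living and takes 1/120.
Ylva is living and takes 1/120.
Dagny is living and takes 1/60.
Vidar predeceased; the 1/15 allotted to Vidar's branch passes to Vidar's issue by representation.
Jorunn's line is the sole branch at this level, so the full 1/15 passes to Jorunn's issue by representation.
The 1/15 is divided into 3 equal shares of 1/45 among Eirik, Solveig, Hakon.
Eirik is living and takes 1/45.
Solveig is living and takes 1/45.
Hakon is living and takes 1/45.
Asgeir is living and takes 1/15.
Gudrun is living and takes 1/15.
Ragna predeceased; the 1/15 allotted to Ragna's branch passes to Ragna's issue by representation.
The 1/15 is divided into 2 equal shares of 1/30 among Tove, Trygve.
Tove is living and takes 1/30.
Trygve is living and takes 1/30.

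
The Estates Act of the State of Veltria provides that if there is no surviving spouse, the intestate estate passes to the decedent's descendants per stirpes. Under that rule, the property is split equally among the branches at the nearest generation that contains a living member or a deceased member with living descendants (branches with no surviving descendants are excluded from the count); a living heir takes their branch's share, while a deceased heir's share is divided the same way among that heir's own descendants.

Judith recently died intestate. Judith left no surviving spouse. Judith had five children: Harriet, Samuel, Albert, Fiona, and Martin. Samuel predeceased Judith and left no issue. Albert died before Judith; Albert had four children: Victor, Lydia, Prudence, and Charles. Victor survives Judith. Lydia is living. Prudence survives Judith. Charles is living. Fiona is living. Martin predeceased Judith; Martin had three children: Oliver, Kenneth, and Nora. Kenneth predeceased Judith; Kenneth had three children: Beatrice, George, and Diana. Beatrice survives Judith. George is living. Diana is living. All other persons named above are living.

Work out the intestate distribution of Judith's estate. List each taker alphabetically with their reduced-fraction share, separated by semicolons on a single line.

Beatrice 1/36; Charles 1/16; Diana 1/36; Fiona 1/4; George 1/36; Harriet 1/4; Lydia 1/16; Nora 1/12; Oliver 1/12; Prudence 1/16; Victor 1/16

There is no surviving spouse, so the entire estate passes to Judith's descendants per stirpes.
Samuel left no surviving issue, so that branch lapses and is disregarded.
The estate is divided into 4 equal shares of 1/4 among Harriet, Albert, Fiona, Martin.
Harriet is living and takes 1/4.
Albert predeceased; the 1/4 allotted to Albert's branch passes to Albert's issue by representation.
The 1/4 is divided into 4 equal shares of 1/16 among Victor, Lydia, Prudence, Charles.
Victor is living and takes 1/16.
Lydia is living and takes 1/16.
Prudence is living and takes 1/16.
Charles is living and takes 1/16.
Fiona is living and takes 1/4.
Martin predeceased; the 1/4 allotted to Martin's branch passes to Martin's issue by representation.
The 1/4 is divided into 3 equal shares of 1/12 among Oliver, Kenneth, Nora.
Oliver is living and takes 1/12.
Kenneth predeceased; the 1/12 allotted to Kenneth's branch passes to Kenneth's issue by representation.
The 1/12 is divided into 3 equal shares of 1/36 among Beatrice, George, Diana.
Beatrice is living and takes 1/36.
George is living and takes 1/36.
Diana is living and takes 1/36.
Nora is living and takes 1/12.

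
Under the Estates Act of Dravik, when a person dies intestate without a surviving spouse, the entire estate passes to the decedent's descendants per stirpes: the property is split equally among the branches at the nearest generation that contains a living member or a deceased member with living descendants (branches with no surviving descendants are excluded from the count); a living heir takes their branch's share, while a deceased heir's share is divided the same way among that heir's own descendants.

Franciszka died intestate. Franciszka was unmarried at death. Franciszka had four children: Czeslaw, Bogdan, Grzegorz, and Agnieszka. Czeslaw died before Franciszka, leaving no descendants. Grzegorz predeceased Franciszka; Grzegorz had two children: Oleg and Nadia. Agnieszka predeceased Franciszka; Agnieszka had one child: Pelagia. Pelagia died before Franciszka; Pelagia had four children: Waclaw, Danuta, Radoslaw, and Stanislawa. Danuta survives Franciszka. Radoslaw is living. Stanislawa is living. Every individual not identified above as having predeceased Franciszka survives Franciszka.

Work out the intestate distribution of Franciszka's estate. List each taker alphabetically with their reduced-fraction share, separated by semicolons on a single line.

Bogdan 1/3; Danuta 1/12; Nadia 1/6; Oleg 1/6; Radoslaw 1/12; Stanislawa 1/12; Waclaw 1/12

There is no surviving spouse, so the entire estate passes to Franciszka's descendants per stirpes.
Czeslaw left no surviving issue, so that branch lapses and is disregarded.
The estate is divided into 3 equal shares of 1/3 among Bogdan, Grzegorz, Agnieszka.
Bogdan is living and takes 1/3.
Grzegorz predeceased; the 1/3 allotted to Grzegorz's branch passes to Grzegorz's issue by representation.
The 1/3 is divided into 2 equal shares of 1/6 among Oleg, Nadia.
Oleg is living and takes 1/6.
Nadia is living and takes 1/6.
Agnieszka predeceased; the 1/3 allotted to Agnieszka's branch passes to Agnieszka's issue by representation.
Pelagia's line is the sole branch at this level, so the full 1/3 passes to Pelagia's issue by representation.
The 1/3 is divided into 4 equal shares of 1/12 among Waclaw, Danuta, Radoslaw, Stanislawa.
Waclaw is living and takes 1/12.
Danuta is living and takes 1/12.
Radoslaw is living and takes 1/12.
Stanislawa is living and takes 1/12.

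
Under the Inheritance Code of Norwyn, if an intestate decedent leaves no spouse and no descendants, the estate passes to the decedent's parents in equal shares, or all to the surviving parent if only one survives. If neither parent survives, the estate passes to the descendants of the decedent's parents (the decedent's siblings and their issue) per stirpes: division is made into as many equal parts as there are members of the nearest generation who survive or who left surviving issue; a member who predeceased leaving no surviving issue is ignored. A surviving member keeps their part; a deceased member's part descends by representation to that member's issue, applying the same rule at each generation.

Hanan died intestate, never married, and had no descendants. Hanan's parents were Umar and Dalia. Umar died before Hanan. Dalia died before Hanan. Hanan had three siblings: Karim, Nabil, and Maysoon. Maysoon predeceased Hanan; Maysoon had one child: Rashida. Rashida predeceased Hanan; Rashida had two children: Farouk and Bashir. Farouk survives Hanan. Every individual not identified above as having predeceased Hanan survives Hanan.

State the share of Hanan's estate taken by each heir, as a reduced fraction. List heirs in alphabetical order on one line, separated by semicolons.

Bashir 1/6; Farouk 1/6; Karim 1/3; Nabil 1/3

Neither parent survives and there are no descendants, so the estate passes to Hanan's siblings and their issue per stirpes.
The estate is divided into 3 equal shares of 1/3 among Karim, Nabil, Maysoon.
Karim is living and takes 1/3.
Nabil is living and takes 1/3.
Maysoon predeceased; the 1/3 allotted to Maysoon's branch passes to Maysoon's issue by representation.
Rashida's line is the sole branch at this level, so the full 1/3 passes to Rashida's issue by representation.
The 1/3 is divided into 2 equal shares of 1/6 among Farouk, Bashir.
Farouk is living and takes 1/6.
Bashir is living and takes 1/6.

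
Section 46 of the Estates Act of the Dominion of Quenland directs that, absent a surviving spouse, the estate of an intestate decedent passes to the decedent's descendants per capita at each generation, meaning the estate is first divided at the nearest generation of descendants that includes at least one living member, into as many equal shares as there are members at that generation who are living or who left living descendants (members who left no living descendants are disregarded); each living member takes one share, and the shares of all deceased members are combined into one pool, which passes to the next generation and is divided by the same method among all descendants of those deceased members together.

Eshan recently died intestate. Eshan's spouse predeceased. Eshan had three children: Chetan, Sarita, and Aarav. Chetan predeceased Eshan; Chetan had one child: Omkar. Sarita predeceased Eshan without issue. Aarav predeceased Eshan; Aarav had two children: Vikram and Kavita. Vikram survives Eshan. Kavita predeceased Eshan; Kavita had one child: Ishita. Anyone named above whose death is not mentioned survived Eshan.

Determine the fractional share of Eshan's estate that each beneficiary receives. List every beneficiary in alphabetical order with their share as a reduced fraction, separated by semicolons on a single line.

There is no surviving spouse, so the entire estate passes to Eshan's descendants per capita at each generation.
No one at generation 1 (Chetan, Aarav) is living; moving to the next generation.
At generation 2 (Omkar, Vikram, Kavita) there are 3 shares of (1)/3 = 1/3 each.
Living: Omkar and Vikram — each takes 1/3.
Deceased: Kavita. That 1/3 share is carried to generation 3.
At generation 3 (Ishita) there are 1 shares of (1/3)/1 = 1/3 each.
Living: Ishita — each takes 1/3.

Ishita 1/3; Omkar 1/3; Vikram 1/3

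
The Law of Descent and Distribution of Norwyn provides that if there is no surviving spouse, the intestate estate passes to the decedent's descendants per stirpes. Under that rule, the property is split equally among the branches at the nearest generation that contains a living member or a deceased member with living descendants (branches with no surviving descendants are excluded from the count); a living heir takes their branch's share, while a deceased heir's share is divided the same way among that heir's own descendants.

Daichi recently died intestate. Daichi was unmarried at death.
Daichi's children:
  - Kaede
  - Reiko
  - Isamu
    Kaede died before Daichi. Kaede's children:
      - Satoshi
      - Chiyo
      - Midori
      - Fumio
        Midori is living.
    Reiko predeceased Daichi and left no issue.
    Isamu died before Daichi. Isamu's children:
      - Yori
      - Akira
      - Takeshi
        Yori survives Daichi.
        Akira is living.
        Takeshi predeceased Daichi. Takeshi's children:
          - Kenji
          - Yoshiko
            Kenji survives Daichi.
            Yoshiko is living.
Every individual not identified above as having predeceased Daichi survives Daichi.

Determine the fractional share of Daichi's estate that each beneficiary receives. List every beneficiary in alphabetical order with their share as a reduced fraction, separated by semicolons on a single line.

Akira 1/6; Chiyo 1/8; Fumio 1/8; Kenji 1/12; Midori 1/8; Satoshi 1/8; Yori 1/6; Yoshiko 1/12

There is no surviving spouse, so the entire estate passes to Daichi's descendants per stirpes.
Reiko left no surviving issue, so that branch lapses and is disregarded.
The estate is divided into 2 equal shares of 1/2 among Kaede, Isamu.
Kaede predeceased; the 1/2 allotted to Kaede's branch passes to Kaede's issue by representation.
The 1/2 is divided into 4 equal shares of 1/8 among Satoshi, Chiyo, Midori, Fumio.
Satoshi is living and takes 1/8.
Chiyo is living and takes 1/8.
Midori is living and takes 1/8.
Fumio is living and takes 1/8.
Isamu predeceased; the 1/2 allotted to Isamu's branch passes to Isamu's issue by representation.
The 1/2 is divided into 3 equal shares of 1/6 among Yori, Akira, Takeshi.
Yori is living and takes 1/6.
Akira is living and takes 1/6.
Takeshi predeceased; the 1/6 allotted to Takeshi's branch passes to Takeshi's issue by representation.
The 1/6 is divided into 2 equal shares of 1/12 among Kenji, Yoshiko.
Kenji is living and takes 1/12.
Yoshiko is living and takes 1/12.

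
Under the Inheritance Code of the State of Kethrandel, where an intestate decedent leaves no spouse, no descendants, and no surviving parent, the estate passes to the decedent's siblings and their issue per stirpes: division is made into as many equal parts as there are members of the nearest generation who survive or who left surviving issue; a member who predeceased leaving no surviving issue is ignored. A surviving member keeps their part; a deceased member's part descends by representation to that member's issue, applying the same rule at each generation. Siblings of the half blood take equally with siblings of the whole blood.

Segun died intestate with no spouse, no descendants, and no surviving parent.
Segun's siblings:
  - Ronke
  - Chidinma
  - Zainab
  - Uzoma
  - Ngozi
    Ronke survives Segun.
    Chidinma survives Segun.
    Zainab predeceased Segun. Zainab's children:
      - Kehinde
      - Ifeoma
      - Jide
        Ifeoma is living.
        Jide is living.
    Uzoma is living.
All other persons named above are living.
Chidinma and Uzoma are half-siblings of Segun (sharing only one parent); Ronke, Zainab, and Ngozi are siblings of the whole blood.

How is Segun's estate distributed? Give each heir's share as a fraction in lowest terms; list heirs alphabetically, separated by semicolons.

Chidinma 1/5; Ifeoma 1/15; Jide 1/15; Kehinde 1/15; Ngozi 1/5; Ronke 1/5; Uzoma 1/5

No spouse, descendants, or parent survives, so the estate passes to Segun's siblings per stirpes.
Half-blood and whole-blood siblings take equally under the stated rule.
The estate is divided into 5 equal shares of 1/5 among Ronke, Chidinma, Zainab, Uzoma, Ngozi.
Ronke is living and takes 1/5.
Chidinma is living and takes 1/5.
Zainab predeceased; the 1/5 allotted to Zainab's branch passes to Zainab's issue by representation.
The 1/5 is divided into 3 equal shares of 1/15 among Kehinde, Ifeoma, Jide.
Kehinde is living and takes 1/15.
Ifeoma is living and takes 1/15.
Jide is living and takes 1/15.
Uzoma is living and takes 1/5.
Ngozi is living and takes 1/5.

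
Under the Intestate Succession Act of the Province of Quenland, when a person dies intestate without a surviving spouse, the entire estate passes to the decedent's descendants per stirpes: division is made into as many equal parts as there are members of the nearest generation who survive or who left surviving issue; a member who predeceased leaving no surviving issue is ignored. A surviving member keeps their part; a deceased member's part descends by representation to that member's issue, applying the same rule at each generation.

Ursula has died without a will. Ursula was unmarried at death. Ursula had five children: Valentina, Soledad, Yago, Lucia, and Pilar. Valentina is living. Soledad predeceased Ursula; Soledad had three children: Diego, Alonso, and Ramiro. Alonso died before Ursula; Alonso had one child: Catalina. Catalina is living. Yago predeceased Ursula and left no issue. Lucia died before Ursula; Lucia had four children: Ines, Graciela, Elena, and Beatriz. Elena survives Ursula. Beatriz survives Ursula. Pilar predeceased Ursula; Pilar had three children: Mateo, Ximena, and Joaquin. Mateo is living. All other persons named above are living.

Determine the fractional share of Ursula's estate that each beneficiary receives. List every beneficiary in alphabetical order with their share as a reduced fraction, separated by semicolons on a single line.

Beatriz 1/16; Catalina 1/12; Diego 1/12; Elena 1/16; Graciela 1/16; Ines 1/16; Joaquin 1/12; Mateo 1/12; Ramiro 1/12; Valentina 1/4; Ximena 1/12

There is no surviving spouse, so the entire estate passes to Ursula's descendants per stirpes.
Yago left no surviving issue, so that branch lapses and is disregarded.
The estate is divided into 4 equal shares of 1/4 among Valentina, Soledad, Lucia, Pilar.
Valentina is living and takes 1/4.
Soledad predeceased; the 1/4 allotted to Soledad's branch passes to Soledad's issue by representation.
The 1/4 is divided into 3 equal shares of 1/12 among Diego, Alonso, Ramiro.
Diego is living and takes 1/12.
Alonso predeceased; the 1/12 allotted to Alonso's branch passes to Alonso's issue by representation.
Catalina is the sole taker at this level and receives the full 1/12.
Ramiro is living and takes 1/12.
Lucia predeceased; the 1/4 allotted to Lucia's branch passes to Lucia's issue by representation.
The 1/4 is divided into 4 equal shares of 1/16 among Ines, Graciela, Elena, Beatriz.
Ines is living and takes 1/16.
Graciela is living and takes 1/16.
Elena is living and takes 1/16.
Beatriz is living and takes 1/16.
Pilar predeceased; the 1/4 allotted to Pilar's branch passes to Pilar's issue by representation.
The 1/4 is divided into 3 equal shares of 1/12 among Mateo, Ximena, Joaquin.
Mateo is living and takes 1/12.
Ximena is living and takes 1/12.
Joaquin is living and takes 1/12.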